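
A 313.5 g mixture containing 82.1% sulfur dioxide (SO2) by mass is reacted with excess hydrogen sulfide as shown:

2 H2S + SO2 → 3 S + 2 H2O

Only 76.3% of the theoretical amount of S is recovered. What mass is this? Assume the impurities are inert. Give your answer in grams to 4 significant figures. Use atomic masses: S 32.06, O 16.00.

Pure SO2 available = 313.5 g × 0.821 = 257.38 g.
M(SO2) = 32.06 + 2(16.00) = 64.06 g/mol.
M(S) = 32.06 g/mol.
n(SO2) = 257.38 g / 64.06 g/mol = 4.0179 mol.
From the equation the SO2:S mole ratio is 1:3, so n(S) = 4.0179 × 3/1 = 12.054 mol.
Mass of S = 12.054 mol × 32.06 g/mol = 386.44 g.
Actual mass collected = 386.44 g × 0.763 = 294.85 g.

294.9 g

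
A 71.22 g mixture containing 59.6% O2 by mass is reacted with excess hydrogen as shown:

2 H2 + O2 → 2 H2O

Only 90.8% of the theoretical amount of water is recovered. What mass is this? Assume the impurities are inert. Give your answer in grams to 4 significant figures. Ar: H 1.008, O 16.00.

Pure O2 available = 71.22 g × 0.596 = 42.447 g.
M(O2) = 2(16.00) = 32.00 g/mol.
M(H2O) = 2(1.008) + 16.00 = 18.016 g/mol.
n(O2) = 42.447 g / 32.00 g/mol = 1.3265 mol.
From the equation the O2:H2O mole ratio is 1:2, so n(H2O) = 1.3265 × 2/1 = 2.6529 mol.
Mass of H2O = 2.6529 mol × 18.016 g/mol = 47.795 g.
Actual mass collected = 47.795 g × 0.908 = 43.398 g.

43.40 g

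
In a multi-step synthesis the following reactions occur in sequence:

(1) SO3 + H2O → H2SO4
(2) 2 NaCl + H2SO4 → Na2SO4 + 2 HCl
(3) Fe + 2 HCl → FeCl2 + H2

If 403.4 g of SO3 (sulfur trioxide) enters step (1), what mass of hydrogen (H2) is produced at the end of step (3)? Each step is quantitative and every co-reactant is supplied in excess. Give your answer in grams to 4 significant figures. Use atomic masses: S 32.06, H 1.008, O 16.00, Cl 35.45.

M(SO3) = 32.06 + 3(16.00) = 80.06 g/mol.
M(H2) = 2(1.008) = 2.016 g/mol.
n(SO3) = 403.4 / 80.06 = 5.0387 mol.
Reaction (1): SO3→H2SO4 ratio 1:1 ⇒ n(H2SO4) = 5.0387 mol.
Reaction (2): H2SO4→HCl ratio 1:2 ⇒ n(HCl) = 10.077 mol.
Reaction (3): HCl→H2 ratio 2:1 ⇒ n(H2) = 5.0387 mol.
Mass of H2 = 5.0387 × 2.016 = 10.158 g.

10.16 g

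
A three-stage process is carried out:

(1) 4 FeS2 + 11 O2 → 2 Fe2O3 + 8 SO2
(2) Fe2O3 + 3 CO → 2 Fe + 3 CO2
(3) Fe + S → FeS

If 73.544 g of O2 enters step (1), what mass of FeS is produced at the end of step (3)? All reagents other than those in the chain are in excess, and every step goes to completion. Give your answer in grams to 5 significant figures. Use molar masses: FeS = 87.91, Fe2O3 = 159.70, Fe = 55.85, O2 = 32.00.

73.469 g

n(O2) = 73.544 / 32.00 = 2.29825 mol.
Reaction (1): O2→Fe2O3 ratio 11:2 ⇒ n(Fe2O3) = 0.417864 mol.
Reaction (2): Fe2O3→Fe ratio 1:2 ⇒ n(Fe) = 0.835727 mol.
Reaction (3): Fe→FeS ratio 1:1 ⇒ n(FeS) = 0.835727 mol.
Mass of FeS = 0.835727 × 87.91 = 73.4688 g.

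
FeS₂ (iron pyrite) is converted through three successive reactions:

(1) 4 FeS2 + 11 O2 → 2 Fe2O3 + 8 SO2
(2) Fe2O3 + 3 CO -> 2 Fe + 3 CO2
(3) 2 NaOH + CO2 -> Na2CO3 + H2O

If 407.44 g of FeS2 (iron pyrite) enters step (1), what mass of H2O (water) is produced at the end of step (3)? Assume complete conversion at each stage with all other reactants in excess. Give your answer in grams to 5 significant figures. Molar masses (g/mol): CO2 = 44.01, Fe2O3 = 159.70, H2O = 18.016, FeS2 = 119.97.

n(FeS2) = 407.44 / 119.97 = 3.39618 mol.
Reaction (1): FeS2→Fe2O3 ratio 4:2 ⇒ n(Fe2O3) = 1.69809 mol.
Reaction (2): Fe2O3→CO2 ratio 1:3 ⇒ n(CO2) = 5.09427 mol.
Reaction (3): CO2→H2O ratio 1:1 ⇒ n(H2O) = 5.09427 mol.
Mass of H2O = 5.09427 × 18.016 = 91.7784 g.

91.778 g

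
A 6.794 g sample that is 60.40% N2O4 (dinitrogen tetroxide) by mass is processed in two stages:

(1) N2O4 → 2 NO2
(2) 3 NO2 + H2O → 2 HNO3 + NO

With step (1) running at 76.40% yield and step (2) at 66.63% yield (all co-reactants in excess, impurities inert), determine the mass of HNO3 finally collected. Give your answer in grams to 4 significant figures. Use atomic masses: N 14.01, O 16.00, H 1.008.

1.907 g

Pure N2O4 = 6.794 × 0.6040 = 4.1036 g.
M(N2O4) = 2(14.01) + 4(16.00) = 92.02 g/mol.
M(HNO3) = 1.008 + 14.01 + 3(16.00) = 63.018 g/mol.
n(N2O4) = 4.1036 / 92.02 = 0.044594 mol.
Step 1 (N2O4:NO2 = 1:2): theoretical n(NO2) = 0.089189 mol; at 76.40% yield, n(NO2) = 0.068140 mol.
Step 2 (NO2:HNO3 = 3:2): theoretical n(HNO3) = 0.045427 mol, so theoretical mass = 0.045427 × 63.018 = 2.8627 g.
At 66.63% yield, actual mass of HNO3 = 2.8627 × 0.6663 = 1.9074 g.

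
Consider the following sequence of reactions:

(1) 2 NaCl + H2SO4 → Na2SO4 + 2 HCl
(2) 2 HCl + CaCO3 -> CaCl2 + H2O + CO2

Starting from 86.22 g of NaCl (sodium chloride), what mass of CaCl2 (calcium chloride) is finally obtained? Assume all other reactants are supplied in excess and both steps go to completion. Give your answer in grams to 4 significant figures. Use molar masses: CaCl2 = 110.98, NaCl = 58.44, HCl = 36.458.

n(NaCl) = 86.220 / 58.44 = 1.4754 mol.
Step 1 gives a 2:2 ratio of NaCl to HCl, so n(HCl) = 1.4754 mol.
In step 2 the HCl:CaCl2 ratio is 2:1, so n(CaCl2) = 0.73768 mol.
Mass of CaCl2 = 0.73768 × 110.98 = 81.868 g.

81.87 g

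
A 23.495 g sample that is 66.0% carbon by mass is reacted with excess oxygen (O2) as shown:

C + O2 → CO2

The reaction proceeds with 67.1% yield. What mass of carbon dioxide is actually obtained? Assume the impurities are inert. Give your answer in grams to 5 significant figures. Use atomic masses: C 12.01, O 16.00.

38.129 g

Pure C available = 23.495 g × 0.660 = 15.5067 g.
M(C) = 12.01 g/mol.
M(CO2) = 12.01 + 2(16.00) = 44.01 g/mol.
n(C) = 15.5067 g / 12.01 g/mol = 1.29115 mol.
From the equation the C:CO2 mole ratio is 1:1, so n(CO2) = 1.29115 × 1/1 = 1.29115 mol.
Mass of CO2 = 1.29115 mol × 44.01 g/mol = 56.8235 g.
Actual mass collected = 56.8235 g × 0.671 = 38.1285 g.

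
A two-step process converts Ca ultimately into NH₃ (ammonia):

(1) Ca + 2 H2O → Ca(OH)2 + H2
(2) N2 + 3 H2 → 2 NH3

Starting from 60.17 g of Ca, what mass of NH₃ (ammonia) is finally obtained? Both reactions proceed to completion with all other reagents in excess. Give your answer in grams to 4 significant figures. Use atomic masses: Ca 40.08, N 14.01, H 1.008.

17.05 g

M(Ca) = 40.08 g/mol.
M(NH3) = 14.01 + 3(1.008) = 17.034 g/mol.
n(Ca) = 60.170 / 40.08 = 1.5012 mol.
Step 1 gives a 1:1 ratio of Ca to H2, so n(H2) = 1.5012 mol.
In step 2 the H2:NH3 ratio is 3:2, so n(NH3) = 1.0008 mol.
Mass of NH3 = 1.0008 × 17.034 = 17.048 g.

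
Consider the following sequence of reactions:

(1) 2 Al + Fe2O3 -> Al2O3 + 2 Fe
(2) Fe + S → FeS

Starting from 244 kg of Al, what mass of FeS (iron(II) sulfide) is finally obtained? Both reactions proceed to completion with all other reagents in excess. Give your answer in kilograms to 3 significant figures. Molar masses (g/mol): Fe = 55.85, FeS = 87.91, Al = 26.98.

795 kg

244 kg = 244000 g.
n(Al) = 244000 / 26.98 = 9044 mol.
Step 1 gives a 2:2 ratio of Al to Fe, so n(Fe) = 9044 mol.
In step 2 the Fe:FeS ratio is 1:1, so n(FeS) = 9044 mol.
Mass of FeS = 9044 × 87.91 = 795000 g = 795 kg.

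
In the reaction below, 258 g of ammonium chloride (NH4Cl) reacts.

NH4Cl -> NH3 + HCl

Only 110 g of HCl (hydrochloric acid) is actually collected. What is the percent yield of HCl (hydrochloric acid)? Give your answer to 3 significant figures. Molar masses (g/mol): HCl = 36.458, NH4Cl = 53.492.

n(NH4Cl) = 258.0 g / 53.492 g/mol = 4.823 mol.
From the equation the NH4Cl:HCl mole ratio is 1:1, so n(HCl) = 4.823 × 1/1 = 4.823 mol.
Mass of HCl = 4.823 mol × 36.458 g/mol = 175.8 g.
This is the theoretical yield. Percent yield = 110 g / 175.8 g × 100% = 62.56%.

62.6 %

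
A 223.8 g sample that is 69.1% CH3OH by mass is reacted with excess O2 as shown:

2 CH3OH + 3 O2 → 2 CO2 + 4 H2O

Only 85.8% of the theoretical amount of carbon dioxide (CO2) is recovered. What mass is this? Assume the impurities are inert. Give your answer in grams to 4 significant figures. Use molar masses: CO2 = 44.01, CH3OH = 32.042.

182.2 g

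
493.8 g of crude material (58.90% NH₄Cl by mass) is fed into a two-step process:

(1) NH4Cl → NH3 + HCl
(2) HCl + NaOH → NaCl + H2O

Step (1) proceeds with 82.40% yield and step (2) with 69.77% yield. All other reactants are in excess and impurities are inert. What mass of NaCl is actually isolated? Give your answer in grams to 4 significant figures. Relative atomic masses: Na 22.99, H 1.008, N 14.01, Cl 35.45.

182.7 g

Pure NH4Cl = 493.8 × 0.5890 = 290.85 g.
M(NH4Cl) = 14.01 + 4(1.008) + 35.45 = 53.492 g/mol.
M(NaCl) = 22.99 + 35.45 = 58.44 g/mol.
n(NH4Cl) = 290.85 / 53.492 = 5.4372 mol.
Step 1 (NH4Cl:HCl = 1:1): theoretical n(HCl) = 5.4372 mol; at 82.40% yield, n(HCl) = 4.4803 mol.
Step 2 (HCl:NaCl = 1:1): theoretical n(NaCl) = 4.4803 mol, so theoretical mass = 4.4803 × 58.44 = 261.83 g.
At 69.77% yield, actual mass of NaCl = 261.83 × 0.6977 = 182.68 g.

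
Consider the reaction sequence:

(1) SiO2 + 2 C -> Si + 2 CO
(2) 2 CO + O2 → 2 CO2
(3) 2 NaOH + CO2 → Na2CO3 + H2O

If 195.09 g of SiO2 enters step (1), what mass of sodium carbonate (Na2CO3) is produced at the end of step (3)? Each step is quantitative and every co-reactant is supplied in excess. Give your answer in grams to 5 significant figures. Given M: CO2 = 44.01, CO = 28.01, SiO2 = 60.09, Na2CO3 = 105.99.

n(SiO2) = 195.09 / 60.09 = 3.24663 mol.
Reaction (1): SiO2→CO ratio 1:2 ⇒ n(CO) = 6.49326 mol.
Reaction (2): CO→CO2 ratio 2:2 ⇒ n(CO2) = 6.49326 mol.
Reaction (3): CO2→Na2CO3 ratio 1:1 ⇒ n(Na2CO3) = 6.49326 mol.
Mass of Na2CO3 = 6.49326 × 105.99 = 688.221 g.

688.22 g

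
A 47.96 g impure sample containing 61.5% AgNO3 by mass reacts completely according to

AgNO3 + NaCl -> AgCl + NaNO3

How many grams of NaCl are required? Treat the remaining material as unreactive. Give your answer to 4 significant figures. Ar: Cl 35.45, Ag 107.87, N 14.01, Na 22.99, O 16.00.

10.15 g

Mass of pure AgNO3 = 47.96 g × 0.615 = 29.495 g.
M(AgNO3) = 107.87 + 14.01 + 3(16.00) = 169.88 g/mol.
M(NaCl) = 22.99 + 35.45 = 58.44 g/mol.
n(AgNO3) = 29.495 g / 169.88 g/mol = 0.17362 mol.
From the equation the AgNO3:NaCl mole ratio is 1:1, so n(NaCl) = 0.17362 × 1/1 = 0.17362 mol.
Mass of NaCl = 0.17362 mol × 58.44 g/mol = 10.147 g.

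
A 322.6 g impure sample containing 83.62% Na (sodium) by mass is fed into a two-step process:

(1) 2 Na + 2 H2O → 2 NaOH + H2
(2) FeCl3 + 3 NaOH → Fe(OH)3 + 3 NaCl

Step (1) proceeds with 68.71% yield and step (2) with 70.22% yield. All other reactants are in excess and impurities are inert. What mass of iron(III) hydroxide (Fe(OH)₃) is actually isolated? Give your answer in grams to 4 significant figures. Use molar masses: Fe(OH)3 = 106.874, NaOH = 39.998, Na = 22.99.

201.7 g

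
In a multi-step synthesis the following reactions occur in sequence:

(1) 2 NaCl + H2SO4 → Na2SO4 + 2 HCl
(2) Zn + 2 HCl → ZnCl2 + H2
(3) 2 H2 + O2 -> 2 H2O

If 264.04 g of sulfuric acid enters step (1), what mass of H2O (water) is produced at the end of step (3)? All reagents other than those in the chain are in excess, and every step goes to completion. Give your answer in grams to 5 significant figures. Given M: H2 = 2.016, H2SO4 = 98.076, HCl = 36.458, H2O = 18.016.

n(H2SO4) = 264.04 / 98.076 = 2.69220 mol.
Reaction (1): H2SO4→HCl ratio 1:2 ⇒ n(HCl) = 5.38440 mol.
Reaction (2): HCl→H2 ratio 2:1 ⇒ n(H2) = 2.69220 mol.
Reaction (3): H2→H2O ratio 2:2 ⇒ n(H2O) = 2.69220 mol.
Mass of H2O = 2.69220 × 18.016 = 48.5026 g.

48.503 g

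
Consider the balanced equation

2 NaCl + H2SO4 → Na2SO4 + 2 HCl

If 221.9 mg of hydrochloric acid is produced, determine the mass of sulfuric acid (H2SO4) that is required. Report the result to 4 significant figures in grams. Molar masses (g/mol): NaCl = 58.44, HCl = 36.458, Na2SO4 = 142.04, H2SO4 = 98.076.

0.2985 g

Convert: 221.9 mg = 0.22190 g.
n(HCl) = 0.22190 g / 36.458 g/mol = 0.0060865 mol.
From the equation the HCl:H2SO4 mole ratio is 2:1, so n(H2SO4) = 0.0060865 × 1/2 = 0.0030432 mol.
Mass of H2SO4 = 0.0030432 mol × 98.076 g/mol = 0.29847 g.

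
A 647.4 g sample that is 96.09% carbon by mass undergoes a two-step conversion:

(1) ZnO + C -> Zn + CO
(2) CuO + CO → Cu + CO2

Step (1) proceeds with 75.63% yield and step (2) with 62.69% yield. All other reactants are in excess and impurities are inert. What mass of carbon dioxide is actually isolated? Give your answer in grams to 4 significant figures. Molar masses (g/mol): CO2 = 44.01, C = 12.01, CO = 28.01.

1081 g

Pure C = 647.4 × 0.9609 = 622.09 g.
n(C) = 622.09 / 12.01 = 51.797 mol.
Step 1 (C:CO = 1:1): theoretical n(CO) = 51.797 mol; at 75.63% yield, n(CO) = 39.174 mol.
Step 2 (CO:CO2 = 1:1): theoretical n(CO2) = 39.174 mol, so theoretical mass = 39.174 × 44.01 = 1724.1 g.
At 62.69% yield, actual mass of CO2 = 1724.1 × 0.6269 = 1080.8 g.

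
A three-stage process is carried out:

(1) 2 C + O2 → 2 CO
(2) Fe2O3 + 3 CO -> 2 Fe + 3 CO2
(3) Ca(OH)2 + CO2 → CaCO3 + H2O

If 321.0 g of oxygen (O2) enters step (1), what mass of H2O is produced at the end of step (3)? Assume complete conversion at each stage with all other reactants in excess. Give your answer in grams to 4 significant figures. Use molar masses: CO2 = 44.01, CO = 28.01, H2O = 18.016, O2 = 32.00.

n(O2) = 321.0 / 32.00 = 10.031 mol.
Reaction (1): O2→CO ratio 1:2 ⇒ n(CO) = 20.062 mol.
Reaction (2): CO→CO2 ratio 3:3 ⇒ n(CO2) = 20.062 mol.
Reaction (3): CO2→H2O ratio 1:1 ⇒ n(H2O) = 20.062 mol.
Mass of H2O = 20.062 × 18.016 = 361.45 g.

361.4 g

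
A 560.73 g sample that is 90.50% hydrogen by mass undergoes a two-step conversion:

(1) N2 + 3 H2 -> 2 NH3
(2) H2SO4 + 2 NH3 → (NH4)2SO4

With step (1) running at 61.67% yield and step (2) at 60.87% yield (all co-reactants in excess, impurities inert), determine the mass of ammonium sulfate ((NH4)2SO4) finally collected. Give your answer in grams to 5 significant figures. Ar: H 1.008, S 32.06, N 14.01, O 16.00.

4162.1 g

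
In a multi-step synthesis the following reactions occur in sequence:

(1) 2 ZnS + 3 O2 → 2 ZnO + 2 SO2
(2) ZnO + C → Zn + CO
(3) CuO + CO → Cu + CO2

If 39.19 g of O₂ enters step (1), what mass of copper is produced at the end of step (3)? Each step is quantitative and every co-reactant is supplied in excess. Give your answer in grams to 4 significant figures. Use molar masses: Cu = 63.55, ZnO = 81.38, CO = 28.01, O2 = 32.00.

n(O2) = 39.19 / 32.00 = 1.2247 mol.
Reaction (1): O2→ZnO ratio 3:2 ⇒ n(ZnO) = 0.81646 mol.
Reaction (2): ZnO→CO ratio 1:1 ⇒ n(CO) = 0.81646 mol.
Reaction (3): CO→Cu ratio 1:1 ⇒ n(Cu) = 0.81646 mol.
Mass of Cu = 0.81646 × 63.55 = 51.886 g.

51.89 g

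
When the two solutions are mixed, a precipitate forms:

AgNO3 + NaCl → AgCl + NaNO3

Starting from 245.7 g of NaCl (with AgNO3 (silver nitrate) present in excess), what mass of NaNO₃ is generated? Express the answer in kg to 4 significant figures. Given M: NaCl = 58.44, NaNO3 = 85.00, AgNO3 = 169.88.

0.3574 kg

n(NaCl) = 245.70 g / 58.44 g/mol = 4.2043 mol.
From the equation the NaCl:NaNO3 mole ratio is 1:1, so n(NaNO3) = 4.2043 × 1/1 = 4.2043 mol.
Mass of NaNO3 = 4.2043 mol × 85.00 g/mol = 357.37 g.
Converting to kg: 357.37 g = 0.3574 kg.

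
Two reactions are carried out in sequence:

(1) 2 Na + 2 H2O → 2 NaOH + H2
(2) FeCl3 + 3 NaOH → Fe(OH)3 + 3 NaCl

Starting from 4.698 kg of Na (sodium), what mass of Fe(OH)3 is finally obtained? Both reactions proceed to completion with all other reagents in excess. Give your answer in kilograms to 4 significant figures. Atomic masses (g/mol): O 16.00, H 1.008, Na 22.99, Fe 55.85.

7.280 kg

M(Na) = 22.99 g/mol.
M(Fe(OH)3) = 55.85 + 3(16.00) + 3(1.008) = 106.874 g/mol.
4.698 kg = 4698.0 g.
n(Na) = 4698.0 / 22.99 = 204.35 mol.
Step 1 gives a 2:2 ratio of Na to NaOH, so n(NaOH) = 204.35 mol.
In step 2 the NaOH:Fe(OH)3 ratio is 3:1, so n(Fe(OH)3) = 68.117 mol.
Mass of Fe(OH)3 = 68.117 × 106.874 = 7279.9 g = 7.280 kg.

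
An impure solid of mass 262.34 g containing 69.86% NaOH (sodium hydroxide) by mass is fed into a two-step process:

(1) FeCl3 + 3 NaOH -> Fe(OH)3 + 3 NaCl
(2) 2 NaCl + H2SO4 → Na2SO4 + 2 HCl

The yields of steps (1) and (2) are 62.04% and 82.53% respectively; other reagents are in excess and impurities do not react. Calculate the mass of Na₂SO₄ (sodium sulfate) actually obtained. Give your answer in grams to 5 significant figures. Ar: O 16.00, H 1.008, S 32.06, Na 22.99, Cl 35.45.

Pure NaOH = 262.34 × 0.6986 = 183.271 g.
M(NaOH) = 22.99 + 16.00 + 1.008 = 39.998 g/mol.
M(Na2SO4) = 2(22.99) + 32.06 + 4(16.00) = 142.04 g/mol.
n(NaOH) = 183.271 / 39.998 = 4.58200 mol.
Step 1 (NaOH:NaCl = 3:3): theoretical n(NaCl) = 4.58200 mol; at 62.04% yield, n(NaCl) = 2.84267 mol.
Step 2 (NaCl:Na2SO4 = 2:1): theoretical n(Na2SO4) = 1.42134 mol, so theoretical mass = 1.42134 × 142.04 = 201.886 g.
At 82.53% yield, actual mass of Na2SO4 = 201.886 × 0.8253 = 166.617 g.

166.62 g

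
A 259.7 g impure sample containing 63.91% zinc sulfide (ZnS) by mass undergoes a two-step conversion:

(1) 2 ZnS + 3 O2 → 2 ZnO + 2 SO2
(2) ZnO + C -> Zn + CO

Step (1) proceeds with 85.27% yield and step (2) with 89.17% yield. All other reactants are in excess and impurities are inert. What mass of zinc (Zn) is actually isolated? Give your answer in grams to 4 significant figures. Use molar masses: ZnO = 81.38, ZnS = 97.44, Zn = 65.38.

84.68 g

Pure ZnS = 259.7 × 0.6391 = 165.97 g.
n(ZnS) = 165.97 / 97.44 = 1.7033 mol.
Step 1 (ZnS:ZnO = 2:2): theoretical n(ZnO) = 1.7033 mol; at 85.27% yield, n(ZnO) = 1.4524 mol.
Step 2 (ZnO:Zn = 1:1): theoretical n(Zn) = 1.4524 mol, so theoretical mass = 1.4524 × 65.38 = 94.961 g.
At 89.17% yield, actual mass of Zn = 94.961 × 0.8917 = 84.677 g.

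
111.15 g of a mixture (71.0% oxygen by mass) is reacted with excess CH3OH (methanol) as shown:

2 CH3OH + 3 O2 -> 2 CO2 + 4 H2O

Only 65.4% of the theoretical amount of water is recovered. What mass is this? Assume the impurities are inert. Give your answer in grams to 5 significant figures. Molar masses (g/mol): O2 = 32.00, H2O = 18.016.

38.743 g

Pure O2 available = 111.15 g × 0.710 = 78.9165 g.
n(O2) = 78.9165 g / 32.00 g/mol = 2.46614 mol.
From the equation the O2:H2O mole ratio is 3:4, so n(H2O) = 2.46614 × 4/3 = 3.28819 mol.
Mass of H2O = 3.28819 mol × 18.016 g/mol = 59.2400 g.
Actual mass collected = 59.2400 g × 0.654 = 38.7430 g.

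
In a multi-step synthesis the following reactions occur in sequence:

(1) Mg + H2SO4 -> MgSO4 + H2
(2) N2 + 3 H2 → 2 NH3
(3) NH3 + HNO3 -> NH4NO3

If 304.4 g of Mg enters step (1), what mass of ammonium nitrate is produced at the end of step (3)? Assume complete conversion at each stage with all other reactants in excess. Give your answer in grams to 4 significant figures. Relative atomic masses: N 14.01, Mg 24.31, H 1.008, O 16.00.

M(Mg) = 24.31 g/mol.
M(NH4NO3) = 2(14.01) + 4(1.008) + 3(16.00) = 80.052 g/mol.
n(Mg) = 304.4 / 24.31 = 12.522 mol.
Reaction (1): Mg→H2 ratio 1:1 ⇒ n(H2) = 12.522 mol.
Reaction (2): H2→NH3 ratio 3:2 ⇒ n(NH3) = 8.3477 mol.
Reaction (3): NH3→NH4NO3 ratio 1:1 ⇒ n(NH4NO3) = 8.3477 mol.
Mass of NH4NO3 = 8.3477 × 80.052 = 668.25 g.

668.3 g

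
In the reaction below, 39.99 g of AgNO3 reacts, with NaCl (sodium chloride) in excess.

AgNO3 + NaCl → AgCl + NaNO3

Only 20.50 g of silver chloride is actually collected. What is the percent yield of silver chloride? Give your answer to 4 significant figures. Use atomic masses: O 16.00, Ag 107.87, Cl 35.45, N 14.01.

M(AgNO3) = 107.87 + 14.01 + 3(16.00) = 169.88 g/mol.
M(AgCl) = 107.87 + 35.45 = 143.32 g/mol.
n(AgNO3) = 39.990 g / 169.88 g/mol = 0.23540 mol.
From the equation the AgNO3:AgCl mole ratio is 1:1, so n(AgCl) = 0.23540 × 1/1 = 0.23540 mol.
Mass of AgCl = 0.23540 mol × 143.32 g/mol = 33.738 g.
This is the theoretical yield. Percent yield = 20.50 g / 33.738 g × 100% = 60.763%.

60.76 %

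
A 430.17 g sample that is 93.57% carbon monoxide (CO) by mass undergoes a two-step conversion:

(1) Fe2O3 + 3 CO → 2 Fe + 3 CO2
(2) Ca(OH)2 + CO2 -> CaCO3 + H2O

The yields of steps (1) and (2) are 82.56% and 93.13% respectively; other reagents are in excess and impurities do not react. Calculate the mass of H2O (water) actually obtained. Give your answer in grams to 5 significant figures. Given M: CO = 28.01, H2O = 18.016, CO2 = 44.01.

Pure CO = 430.17 × 0.9357 = 402.510 g.
n(CO) = 402.510 / 28.01 = 14.3702 mol.
Step 1 (CO:CO2 = 3:3): theoretical n(CO2) = 14.3702 mol; at 82.56% yield, n(CO2) = 11.8641 mol.
Step 2 (CO2:H2O = 1:1): theoretical n(H2O) = 11.8641 mol, so theoretical mass = 11.8641 × 18.016 = 213.743 g.
At 93.13% yield, actual mass of H2O = 213.743 × 0.9313 = 199.059 g.

199.06 g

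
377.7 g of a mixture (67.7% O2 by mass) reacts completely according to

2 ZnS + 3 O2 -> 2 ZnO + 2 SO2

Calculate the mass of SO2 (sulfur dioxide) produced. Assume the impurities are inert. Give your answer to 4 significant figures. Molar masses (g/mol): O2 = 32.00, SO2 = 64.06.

341.3 g

Mass of pure O2 = 377.7 g × 0.677 = 255.70 g.
n(O2) = 255.70 g / 32.00 g/mol = 7.9907 mol.
From the equation the O2:SO2 mole ratio is 3:2, so n(SO2) = 7.9907 × 2/3 = 5.3271 mol.
Mass of SO2 = 5.3271 mol × 64.06 g/mol = 341.26 g.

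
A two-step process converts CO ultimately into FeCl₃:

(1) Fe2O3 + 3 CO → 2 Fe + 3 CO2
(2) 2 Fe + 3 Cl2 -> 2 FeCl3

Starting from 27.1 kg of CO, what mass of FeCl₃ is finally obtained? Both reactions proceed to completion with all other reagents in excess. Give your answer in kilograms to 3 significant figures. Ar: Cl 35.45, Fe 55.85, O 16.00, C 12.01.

M(CO) = 12.01 + 16.00 = 28.01 g/mol.
M(FeCl3) = 55.85 + 3(35.45) = 162.20 g/mol.
27.1 kg = 27100 g.
n(CO) = 27100 / 28.01 = 967.5 mol.
Step 1 gives a 3:2 ratio of CO to Fe, so n(Fe) = 645.0 mol.
In step 2 the Fe:FeCl3 ratio is 2:2, so n(FeCl3) = 645.0 mol.
Mass of FeCl3 = 645.0 × 162.20 = 104600 g = 105 kg.

105 kg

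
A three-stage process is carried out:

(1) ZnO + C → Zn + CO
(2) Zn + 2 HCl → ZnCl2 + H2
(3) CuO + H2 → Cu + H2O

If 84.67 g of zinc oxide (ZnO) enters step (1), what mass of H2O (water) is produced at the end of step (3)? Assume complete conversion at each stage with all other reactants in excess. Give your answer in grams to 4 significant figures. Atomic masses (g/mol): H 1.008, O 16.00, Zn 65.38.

M(ZnO) = 65.38 + 16.00 = 81.38 g/mol.
M(H2O) = 2(1.008) + 16.00 = 18.016 g/mol.
n(ZnO) = 84.67 / 81.38 = 1.0404 mol.
Reaction (1): ZnO→Zn ratio 1:1 ⇒ n(Zn) = 1.0404 mol.
Reaction (2): Zn→H2 ratio 1:1 ⇒ n(H2) = 1.0404 mol.
Reaction (3): H2→H2O ratio 1:1 ⇒ n(H2O) = 1.0404 mol.
Mass of H2O = 1.0404 × 18.016 = 18.744 g.

18.74 g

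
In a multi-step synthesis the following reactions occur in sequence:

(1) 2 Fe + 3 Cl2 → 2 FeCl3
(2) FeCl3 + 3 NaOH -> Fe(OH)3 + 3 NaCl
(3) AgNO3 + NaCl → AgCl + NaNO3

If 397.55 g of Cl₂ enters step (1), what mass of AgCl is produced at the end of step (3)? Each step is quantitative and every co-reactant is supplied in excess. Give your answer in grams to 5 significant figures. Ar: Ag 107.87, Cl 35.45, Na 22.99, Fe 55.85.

M(Cl2) = 2(35.45) = 70.90 g/mol.
M(AgCl) = 107.87 + 35.45 = 143.32 g/mol.
n(Cl2) = 397.55 / 70.90 = 5.60719 mol.
Reaction (1): Cl2→FeCl3 ratio 3:2 ⇒ n(FeCl3) = 3.73813 mol.
Reaction (2): FeCl3→NaCl ratio 1:3 ⇒ n(NaCl) = 11.2144 mol.
Reaction (3): NaCl→AgCl ratio 1:1 ⇒ n(AgCl) = 11.2144 mol.
Mass of AgCl = 11.2144 × 143.32 = 1607.25 g.

1607.2 g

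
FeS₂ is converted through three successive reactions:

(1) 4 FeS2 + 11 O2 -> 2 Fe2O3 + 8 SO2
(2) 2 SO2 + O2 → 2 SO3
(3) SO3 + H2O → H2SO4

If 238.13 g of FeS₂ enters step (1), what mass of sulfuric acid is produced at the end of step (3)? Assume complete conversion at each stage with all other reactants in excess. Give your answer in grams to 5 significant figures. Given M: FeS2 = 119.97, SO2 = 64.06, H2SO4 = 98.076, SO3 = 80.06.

n(FeS2) = 238.13 / 119.97 = 1.98491 mol.
Reaction (1): FeS2→SO2 ratio 4:8 ⇒ n(SO2) = 3.96983 mol.
Reaction (2): SO2→SO3 ratio 2:2 ⇒ n(SO3) = 3.96983 mol.
Reaction (3): SO3→H2SO4 ratio 1:1 ⇒ n(H2SO4) = 3.96983 mol.
Mass of H2SO4 = 3.96983 × 98.076 = 389.345 g.

389.34 g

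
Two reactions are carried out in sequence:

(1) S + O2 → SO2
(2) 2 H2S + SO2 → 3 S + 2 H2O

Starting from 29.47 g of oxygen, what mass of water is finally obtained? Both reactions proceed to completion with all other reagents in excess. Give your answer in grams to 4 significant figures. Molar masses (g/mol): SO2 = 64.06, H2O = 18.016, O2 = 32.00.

n(O2) = 29.470 / 32.00 = 0.92094 mol.
Step 1 gives a 1:1 ratio of O2 to SO2, so n(SO2) = 0.92094 mol.
In step 2 the SO2:H2O ratio is 1:2, so n(H2O) = 1.8419 mol.
Mass of H2O = 1.8419 × 18.016 = 33.183 g.

33.18 g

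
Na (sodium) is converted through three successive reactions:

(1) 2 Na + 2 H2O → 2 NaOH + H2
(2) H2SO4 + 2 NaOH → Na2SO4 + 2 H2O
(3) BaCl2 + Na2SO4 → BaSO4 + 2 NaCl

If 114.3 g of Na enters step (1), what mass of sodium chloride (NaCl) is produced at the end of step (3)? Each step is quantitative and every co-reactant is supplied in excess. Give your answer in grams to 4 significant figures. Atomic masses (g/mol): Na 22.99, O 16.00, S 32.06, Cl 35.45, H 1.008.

290.5 g

M(Na) = 22.99 g/mol.
M(NaCl) = 22.99 + 35.45 = 58.44 g/mol.
n(Na) = 114.3 / 22.99 = 4.9717 mol.
Reaction (1): Na→NaOH ratio 2:2 ⇒ n(NaOH) = 4.9717 mol.
Reaction (2): NaOH→Na2SO4 ratio 2:1 ⇒ n(Na2SO4) = 2.4859 mol.
Reaction (3): Na2SO4→NaCl ratio 1:2 ⇒ n(NaCl) = 4.9717 mol.
Mass of NaCl = 4.9717 × 58.44 = 290.55 g.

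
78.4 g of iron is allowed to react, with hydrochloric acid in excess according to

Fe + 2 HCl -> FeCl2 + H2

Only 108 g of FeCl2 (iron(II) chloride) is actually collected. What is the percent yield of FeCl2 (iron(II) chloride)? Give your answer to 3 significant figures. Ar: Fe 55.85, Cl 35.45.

M(Fe) = 55.85 g/mol.
M(FeCl2) = 55.85 + 2(35.45) = 126.75 g/mol.
n(Fe) = 78.40 g / 55.85 g/mol = 1.404 mol.
From the equation the Fe:FeCl2 mole ratio is 1:1, so n(FeCl2) = 1.404 × 1/1 = 1.404 mol.
Mass of FeCl2 = 1.404 mol × 126.75 g/mol = 177.9 g.
This is the theoretical yield. Percent yield = 108 g / 177.9 g × 100% = 60.70%.

60.7 %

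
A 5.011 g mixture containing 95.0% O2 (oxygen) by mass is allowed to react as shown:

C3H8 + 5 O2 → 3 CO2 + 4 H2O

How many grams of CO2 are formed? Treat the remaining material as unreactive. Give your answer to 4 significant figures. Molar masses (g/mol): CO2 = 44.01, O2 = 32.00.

3.928 g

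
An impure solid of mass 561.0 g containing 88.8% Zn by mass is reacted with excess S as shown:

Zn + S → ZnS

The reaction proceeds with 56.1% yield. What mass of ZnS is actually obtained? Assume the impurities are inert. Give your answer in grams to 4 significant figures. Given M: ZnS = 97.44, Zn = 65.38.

416.5 g

Pure Zn available = 561.0 g × 0.888 = 498.17 g.
n(Zn) = 498.17 g / 65.38 g/mol = 7.6196 mol.
From the equation the Zn:ZnS mole ratio is 1:1, so n(ZnS) = 7.6196 × 1/1 = 7.6196 mol.
Mass of ZnS = 7.6196 mol × 97.44 g/mol = 742.45 g.
Actual mass collected = 742.45 g × 0.561 = 416.52 g.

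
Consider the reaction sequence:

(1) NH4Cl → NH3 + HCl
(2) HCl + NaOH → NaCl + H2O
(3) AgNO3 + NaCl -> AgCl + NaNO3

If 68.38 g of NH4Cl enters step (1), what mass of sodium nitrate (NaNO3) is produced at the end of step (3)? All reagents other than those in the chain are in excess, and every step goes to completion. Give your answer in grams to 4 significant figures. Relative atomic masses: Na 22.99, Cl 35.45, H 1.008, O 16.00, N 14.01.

108.7 g

M(NH4Cl) = 14.01 + 4(1.008) + 35.45 = 53.492 g/mol.
M(NaNO3) = 22.99 + 14.01 + 3(16.00) = 85.00 g/mol.
n(NH4Cl) = 68.38 / 53.492 = 1.2783 mol.
Reaction (1): NH4Cl→HCl ratio 1:1 ⇒ n(HCl) = 1.2783 mol.
Reaction (2): HCl→NaCl ratio 1:1 ⇒ n(NaCl) = 1.2783 mol.
Reaction (3): NaCl→NaNO3 ratio 1:1 ⇒ n(NaNO3) = 1.2783 mol.
Mass of NaNO3 = 1.2783 × 85.00 = 108.66 g.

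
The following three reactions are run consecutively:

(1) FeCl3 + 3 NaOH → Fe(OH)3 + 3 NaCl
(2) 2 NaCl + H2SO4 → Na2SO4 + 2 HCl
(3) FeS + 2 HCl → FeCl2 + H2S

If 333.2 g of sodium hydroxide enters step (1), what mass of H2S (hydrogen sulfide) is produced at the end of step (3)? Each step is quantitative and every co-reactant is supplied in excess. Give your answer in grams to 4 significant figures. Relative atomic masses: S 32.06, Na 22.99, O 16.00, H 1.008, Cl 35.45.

141.9 g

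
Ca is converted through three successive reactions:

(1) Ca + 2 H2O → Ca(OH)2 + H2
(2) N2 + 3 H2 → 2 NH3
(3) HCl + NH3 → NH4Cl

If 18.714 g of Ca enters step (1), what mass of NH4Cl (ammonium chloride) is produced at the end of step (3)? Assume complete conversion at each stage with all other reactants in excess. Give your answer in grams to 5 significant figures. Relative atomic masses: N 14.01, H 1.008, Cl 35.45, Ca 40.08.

16.651 g

M(Ca) = 40.08 g/mol.
M(NH4Cl) = 14.01 + 4(1.008) + 35.45 = 53.492 g/mol.
n(Ca) = 18.714 / 40.08 = 0.466916 mol.
Reaction (1): Ca→H2 ratio 1:1 ⇒ n(H2) = 0.466916 mol.
Reaction (2): H2→NH3 ratio 3:2 ⇒ n(NH3) = 0.311277 mol.
Reaction (3): NH3→NH4Cl ratio 1:1 ⇒ n(NH4Cl) = 0.311277 mol.
Mass of NH4Cl = 0.311277 × 53.492 = 16.6509 g.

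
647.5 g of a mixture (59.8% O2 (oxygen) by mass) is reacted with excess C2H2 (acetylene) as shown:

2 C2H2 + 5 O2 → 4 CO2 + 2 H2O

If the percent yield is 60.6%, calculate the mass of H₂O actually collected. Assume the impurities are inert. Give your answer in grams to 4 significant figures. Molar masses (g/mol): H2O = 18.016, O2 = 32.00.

Pure O2 available = 647.5 g × 0.598 = 387.20 g.
n(O2) = 387.20 g / 32.00 g/mol = 12.100 mol.
From the equation the O2:H2O mole ratio is 5:2, so n(H2O) = 12.100 × 2/5 = 4.8401 mol.
Mass of H2O = 4.8401 mol × 18.016 g/mol = 87.199 g.
Actual mass collected = 87.199 g × 0.606 = 52.842 g.

52.84 g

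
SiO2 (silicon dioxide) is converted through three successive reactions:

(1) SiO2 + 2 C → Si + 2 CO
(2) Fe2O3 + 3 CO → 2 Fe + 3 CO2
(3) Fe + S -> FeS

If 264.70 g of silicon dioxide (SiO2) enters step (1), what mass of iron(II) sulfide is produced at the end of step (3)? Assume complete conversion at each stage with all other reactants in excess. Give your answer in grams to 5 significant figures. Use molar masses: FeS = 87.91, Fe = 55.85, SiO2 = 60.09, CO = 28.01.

n(SiO2) = 264.70 / 60.09 = 4.40506 mol.
Reaction (1): SiO2→CO ratio 1:2 ⇒ n(CO) = 8.81012 mol.
Reaction (2): CO→Fe ratio 3:2 ⇒ n(Fe) = 5.87341 mol.
Reaction (3): Fe→FeS ratio 1:1 ⇒ n(FeS) = 5.87341 mol.
Mass of FeS = 5.87341 × 87.91 = 516.332 g.

516.33 g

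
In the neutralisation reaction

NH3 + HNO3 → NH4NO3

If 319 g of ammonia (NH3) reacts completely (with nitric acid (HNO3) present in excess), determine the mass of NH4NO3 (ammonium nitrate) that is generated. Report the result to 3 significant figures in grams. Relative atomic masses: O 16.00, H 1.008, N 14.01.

M(NH3) = 14.01 + 3(1.008) = 17.034 g/mol.
M(NH4NO3) = 2(14.01) + 4(1.008) + 3(16.00) = 80.052 g/mol.
n(NH3) = 319.0 g / 17.034 g/mol = 18.73 mol.
From the equation the NH3:NH4NO3 mole ratio is 1:1, so n(NH4NO3) = 18.73 × 1/1 = 18.73 mol.
Mass of NH4NO3 = 18.73 mol × 80.052 g/mol = 1499 g.

1500 g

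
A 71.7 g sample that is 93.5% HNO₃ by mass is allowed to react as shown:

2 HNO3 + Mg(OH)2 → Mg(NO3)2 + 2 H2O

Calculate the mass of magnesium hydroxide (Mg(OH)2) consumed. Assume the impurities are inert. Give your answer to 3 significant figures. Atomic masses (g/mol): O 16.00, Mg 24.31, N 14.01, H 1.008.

Mass of pure HNO3 = 71.7 g × 0.935 = 67.04 g.
M(HNO3) = 1.008 + 14.01 + 3(16.00) = 63.018 g/mol.
M(Mg(OH)2) = 24.31 + 2(16.00) + 2(1.008) = 58.326 g/mol.
n(HNO3) = 67.04 g / 63.018 g/mol = 1.064 mol.
From the equation the HNO3:Mg(OH)2 mole ratio is 2:1, so n(Mg(OH)2) = 1.064 × 1/2 = 0.5319 mol.
Mass of Mg(OH)2 = 0.5319 mol × 58.326 g/mol = 31.02 g.

31.0 g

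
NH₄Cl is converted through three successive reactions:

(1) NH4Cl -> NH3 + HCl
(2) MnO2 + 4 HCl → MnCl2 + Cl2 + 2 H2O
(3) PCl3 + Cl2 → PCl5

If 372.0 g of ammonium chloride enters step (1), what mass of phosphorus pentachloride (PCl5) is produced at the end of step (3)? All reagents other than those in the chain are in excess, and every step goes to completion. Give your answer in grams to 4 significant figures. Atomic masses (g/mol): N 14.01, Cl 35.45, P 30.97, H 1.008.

M(NH4Cl) = 14.01 + 4(1.008) + 35.45 = 53.492 g/mol.
M(PCl5) = 30.97 + 5(35.45) = 208.22 g/mol.
n(NH4Cl) = 372.0 / 53.492 = 6.9543 mol.
Reaction (1): NH4Cl→HCl ratio 1:1 ⇒ n(HCl) = 6.9543 mol.
Reaction (2): HCl→Cl2 ratio 4:1 ⇒ n(Cl2) = 1.7386 mol.
Reaction (3): Cl2→PCl5 ratio 1:1 ⇒ n(PCl5) = 1.7386 mol.
Mass of PCl5 = 1.7386 × 208.22 = 362.01 g.

362.0 g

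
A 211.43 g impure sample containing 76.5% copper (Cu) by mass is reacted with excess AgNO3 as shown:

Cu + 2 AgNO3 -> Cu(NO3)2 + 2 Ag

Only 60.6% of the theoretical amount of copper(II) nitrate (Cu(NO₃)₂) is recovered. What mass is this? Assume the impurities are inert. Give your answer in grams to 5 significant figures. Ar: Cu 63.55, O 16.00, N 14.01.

Pure Cu available = 211.43 g × 0.765 = 161.744 g.
M(Cu) = 63.55 g/mol.
M(Cu(NO3)2) = 63.55 + 2(14.01) + 6(16.00) = 187.57 g/mol.
n(Cu) = 161.744 g / 63.55 g/mol = 2.54514 mol.
From the equation the Cu:Cu(NO3)2 mole ratio is 1:1, so n(Cu(NO3)2) = 2.54514 × 1/1 = 2.54514 mol.
Mass of Cu(NO3)2 = 2.54514 mol × 187.57 g/mol = 477.393 g.
Actual mass collected = 477.393 g × 0.606 = 289.300 g.

289.30 g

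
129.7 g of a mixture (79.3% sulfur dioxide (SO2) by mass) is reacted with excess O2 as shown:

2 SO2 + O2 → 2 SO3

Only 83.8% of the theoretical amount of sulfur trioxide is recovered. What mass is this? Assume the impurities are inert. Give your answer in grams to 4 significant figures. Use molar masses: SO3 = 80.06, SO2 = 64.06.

107.7 g

Pure SO2 available = 129.7 g × 0.793 = 102.85 g.
n(SO2) = 102.85 g / 64.06 g/mol = 1.6056 mol.
From the equation the SO2:SO3 mole ratio is 2:2, so n(SO3) = 1.6056 × 2/2 = 1.6056 mol.
Mass of SO3 = 1.6056 mol × 80.06 g/mol = 128.54 g.
Actual mass collected = 128.54 g × 0.838 = 107.72 g.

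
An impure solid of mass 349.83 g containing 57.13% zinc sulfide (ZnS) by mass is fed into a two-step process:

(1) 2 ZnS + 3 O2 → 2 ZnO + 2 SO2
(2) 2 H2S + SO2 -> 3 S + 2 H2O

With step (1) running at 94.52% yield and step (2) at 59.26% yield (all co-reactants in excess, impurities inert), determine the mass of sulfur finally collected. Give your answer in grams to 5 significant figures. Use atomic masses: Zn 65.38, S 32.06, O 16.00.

Pure ZnS = 349.83 × 0.5713 = 199.858 g.
M(ZnS) = 65.38 + 32.06 = 97.44 g/mol.
M(S) = 32.06 g/mol.
n(ZnS) = 199.858 / 97.44 = 2.05109 mol.
Step 1 (ZnS:SO2 = 2:2): theoretical n(SO2) = 2.05109 mol; at 94.52% yield, n(SO2) = 1.93869 mol.
Step 2 (SO2:S = 1:3): theoretical n(S) = 5.81606 mol, so theoretical mass = 5.81606 × 32.06 = 186.463 g.
At 59.26% yield, actual mass of S = 186.463 × 0.5926 = 110.498 g.

110.50 g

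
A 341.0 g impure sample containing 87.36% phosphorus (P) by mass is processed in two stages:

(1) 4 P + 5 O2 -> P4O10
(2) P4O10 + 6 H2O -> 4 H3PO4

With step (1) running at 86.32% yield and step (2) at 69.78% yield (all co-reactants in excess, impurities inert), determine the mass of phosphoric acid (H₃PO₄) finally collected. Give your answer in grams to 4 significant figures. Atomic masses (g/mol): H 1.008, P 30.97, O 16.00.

Pure P = 341.0 × 0.8736 = 297.90 g.
M(P) = 30.97 g/mol.
M(H3PO4) = 3(1.008) + 30.97 + 4(16.00) = 97.994 g/mol.
n(P) = 297.90 / 30.97 = 9.6189 mol.
Step 1 (P:P4O10 = 4:1): theoretical n(P4O10) = 2.4047 mol; at 86.32% yield, n(P4O10) = 2.0758 mol.
Step 2 (P4O10:H3PO4 = 1:4): theoretical n(H3PO4) = 8.3030 mol, so theoretical mass = 8.3030 × 97.994 = 813.65 g.
At 69.78% yield, actual mass of H3PO4 = 813.65 × 0.6978 = 567.76 g.

567.8 g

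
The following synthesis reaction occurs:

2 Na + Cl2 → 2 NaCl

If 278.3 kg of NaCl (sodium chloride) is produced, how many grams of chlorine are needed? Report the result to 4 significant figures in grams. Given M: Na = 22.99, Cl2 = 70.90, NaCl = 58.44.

Convert: 278.3 kg = 278300 g.
n(NaCl) = 278300 g / 58.44 g/mol = 4762.1 mol.
From the equation the NaCl:Cl2 mole ratio is 2:1, so n(Cl2) = 4762.1 × 1/2 = 2381.1 mol.
Mass of Cl2 = 2381.1 mol × 70.90 g/mol = 168820 g.

168800 g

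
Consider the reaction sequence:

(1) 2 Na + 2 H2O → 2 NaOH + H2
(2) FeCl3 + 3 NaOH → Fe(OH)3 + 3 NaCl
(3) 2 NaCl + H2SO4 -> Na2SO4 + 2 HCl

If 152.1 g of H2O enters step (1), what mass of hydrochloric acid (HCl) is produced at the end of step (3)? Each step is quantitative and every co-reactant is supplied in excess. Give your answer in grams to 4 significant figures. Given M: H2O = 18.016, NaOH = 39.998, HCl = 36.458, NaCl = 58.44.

307.8 g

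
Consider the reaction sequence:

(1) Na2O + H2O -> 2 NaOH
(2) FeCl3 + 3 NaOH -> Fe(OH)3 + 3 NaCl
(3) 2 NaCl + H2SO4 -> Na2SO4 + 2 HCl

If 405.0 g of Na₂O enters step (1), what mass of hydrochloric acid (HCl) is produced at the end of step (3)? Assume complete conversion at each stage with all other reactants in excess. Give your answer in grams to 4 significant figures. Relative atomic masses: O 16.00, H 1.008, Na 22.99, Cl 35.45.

476.5 g

M(Na2O) = 2(22.99) + 16.00 = 61.98 g/mol.
M(HCl) = 1.008 + 35.45 = 36.458 g/mol.
n(Na2O) = 405.0 / 61.98 = 6.5344 mol.
Reaction (1): Na2O→NaOH ratio 1:2 ⇒ n(NaOH) = 13.069 mol.
Reaction (2): NaOH→NaCl ratio 3:3 ⇒ n(NaCl) = 13.069 mol.
Reaction (3): NaCl→HCl ratio 2:2 ⇒ n(HCl) = 13.069 mol.
Mass of HCl = 13.069 × 36.458 = 476.46 g.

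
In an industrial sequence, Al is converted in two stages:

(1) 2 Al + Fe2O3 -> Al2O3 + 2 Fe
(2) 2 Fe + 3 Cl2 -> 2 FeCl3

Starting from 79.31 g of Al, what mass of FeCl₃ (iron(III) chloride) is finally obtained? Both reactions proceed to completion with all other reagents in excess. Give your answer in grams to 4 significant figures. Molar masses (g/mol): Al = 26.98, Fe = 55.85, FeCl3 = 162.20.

n(Al) = 79.310 / 26.98 = 2.9396 mol.
Step 1 gives a 2:2 ratio of Al to Fe, so n(Fe) = 2.9396 mol.
In step 2 the Fe:FeCl3 ratio is 2:2, so n(FeCl3) = 2.9396 mol.
Mass of FeCl3 = 2.9396 × 162.20 = 476.80 g.

476.8 g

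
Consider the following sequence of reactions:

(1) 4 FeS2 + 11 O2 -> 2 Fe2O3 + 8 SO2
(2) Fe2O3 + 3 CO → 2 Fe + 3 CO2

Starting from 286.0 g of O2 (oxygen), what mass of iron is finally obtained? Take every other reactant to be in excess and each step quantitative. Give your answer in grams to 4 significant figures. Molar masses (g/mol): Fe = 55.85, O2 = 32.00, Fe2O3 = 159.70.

181.5 g

n(O2) = 286.00 / 32.00 = 8.9375 mol.
Step 1 gives a 11:2 ratio of O2 to Fe2O3, so n(Fe2O3) = 1.6250 mol.
In step 2 the Fe2O3:Fe ratio is 1:2, so n(Fe) = 3.2500 mol.
Mass of Fe = 3.2500 × 55.85 = 181.51 g.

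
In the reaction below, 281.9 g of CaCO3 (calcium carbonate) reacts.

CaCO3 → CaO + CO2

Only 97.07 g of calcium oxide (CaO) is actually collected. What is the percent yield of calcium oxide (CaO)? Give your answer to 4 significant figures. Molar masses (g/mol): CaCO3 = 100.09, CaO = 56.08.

n(CaCO3) = 281.90 g / 100.09 g/mol = 2.8165 mol.
From the equation the CaCO3:CaO mole ratio is 1:1, so n(CaO) = 2.8165 × 1/1 = 2.8165 mol.
Mass of CaO = 2.8165 mol × 56.08 g/mol = 157.95 g.
This is the theoretical yield. Percent yield = 97.07 g / 157.95 g × 100% = 61.457%.

61.46 %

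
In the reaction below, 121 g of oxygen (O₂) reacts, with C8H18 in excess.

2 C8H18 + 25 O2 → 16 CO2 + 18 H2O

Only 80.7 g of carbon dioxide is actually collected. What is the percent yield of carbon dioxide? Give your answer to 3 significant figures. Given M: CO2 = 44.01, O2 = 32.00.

75.8 %

n(O2) = 121.0 g / 32.00 g/mol = 3.781 mol.
From the equation the O2:CO2 mole ratio is 25:16, so n(CO2) = 3.781 × 16/25 = 2.420 mol.
Mass of CO2 = 2.420 mol × 44.01 g/mol = 106.5 g.
This is the theoretical yield. Percent yield = 80.7 g / 106.5 g × 100% = 75.77%.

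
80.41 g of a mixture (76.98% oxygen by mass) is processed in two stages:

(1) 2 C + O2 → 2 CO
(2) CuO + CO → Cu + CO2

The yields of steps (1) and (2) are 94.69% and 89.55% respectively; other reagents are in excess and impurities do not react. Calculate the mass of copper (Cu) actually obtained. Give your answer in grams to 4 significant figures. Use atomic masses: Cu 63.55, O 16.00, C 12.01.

Pure O2 = 80.41 × 0.7698 = 61.900 g.
M(O2) = 2(16.00) = 32.00 g/mol.
M(Cu) = 63.55 g/mol.
n(O2) = 61.900 / 32.00 = 1.9344 mol.
Step 1 (O2:CO = 1:2): theoretical n(CO) = 3.8687 mol; at 94.69% yield, n(CO) = 3.6633 mol.
Step 2 (CO:Cu = 1:1): theoretical n(Cu) = 3.6633 mol, so theoretical mass = 3.6633 × 63.55 = 232.80 g.
At 89.55% yield, actual mass of Cu = 232.80 × 0.8955 = 208.47 g.

208.5 g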